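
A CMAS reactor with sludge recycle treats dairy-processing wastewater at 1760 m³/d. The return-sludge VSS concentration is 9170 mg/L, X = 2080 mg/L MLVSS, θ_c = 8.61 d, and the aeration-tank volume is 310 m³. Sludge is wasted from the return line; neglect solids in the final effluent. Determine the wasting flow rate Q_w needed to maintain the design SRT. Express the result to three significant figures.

Q_w ≈ 8.17 m³/d

θ_c = V·X/(Q_w·X_r) when wasting from the recycle, so Q_w = V·X/(θ_c·X_r) = 310.0 × 2080 / (8.61 × 9170) = 8.167 m³/d.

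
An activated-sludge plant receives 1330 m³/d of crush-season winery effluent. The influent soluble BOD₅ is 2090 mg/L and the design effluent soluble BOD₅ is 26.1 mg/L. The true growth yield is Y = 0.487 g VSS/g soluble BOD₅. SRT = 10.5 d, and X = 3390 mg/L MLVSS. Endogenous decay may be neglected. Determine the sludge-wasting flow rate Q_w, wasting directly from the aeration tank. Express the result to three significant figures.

Biomass mass balance (decay neglected): V·X = Y·Q·(S₀ − S)·θ_c, so V = 0.487 × 1330 × (2090 − 26.1) × 10.5 / 3390 = 4141 m³.
With mixed-liquor wasting, θ_c = V/Q_w, so Q_w = V/θ_c = 4141/10.5 = 394.3 m³/d.

Q_w ≈ 394 m³/d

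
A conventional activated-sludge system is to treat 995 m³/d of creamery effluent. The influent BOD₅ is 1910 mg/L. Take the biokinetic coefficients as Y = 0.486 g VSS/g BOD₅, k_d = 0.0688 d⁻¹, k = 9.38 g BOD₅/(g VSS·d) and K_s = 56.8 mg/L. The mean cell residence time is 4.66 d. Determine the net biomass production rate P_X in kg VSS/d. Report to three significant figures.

P_X ≈ 698 kg VSS/d

For a completely mixed reactor with recycle the Lawrence–McCarty relation gives S = K_s·(1 + k_d·θ_c) / [θ_c·(Y·k − k_d) − 1] = 56.8 × (1 + 0.0688 × 4.66) / [4.66 × (0.486 × 9.38 − 0.0688) − 1] = 75.01 / 19.92 = 3.765 mg/L.
Correct the yield for decay: Y_obs = Y/(1 + k_d θ_c) = 0.486 / (1 + 0.0688 × 4.66) = 0.486 / 1.321 = 0.3680.
ΔS = 1910 − 3.77 = 1906 mg/L, so the substrate removal rate is 995 × 1906/1000 = 1897 kg BOD₅/d.
Biomass produced: P_X = Y_obs·Q·ΔS = 0.3680 × 1897 ≈ 698.0 kg VSS/d.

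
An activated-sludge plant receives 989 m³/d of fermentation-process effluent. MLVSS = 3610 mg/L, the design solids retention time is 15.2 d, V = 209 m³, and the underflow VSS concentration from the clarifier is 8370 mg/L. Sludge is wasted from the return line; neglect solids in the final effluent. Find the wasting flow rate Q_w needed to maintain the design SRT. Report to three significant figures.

Q_w ≈ 5.93 m³/d

Wasting from the return line (neglecting effluent solids): Q_w = V·X / (θ_c·X_r) = 209.0 × 3610 / (15.2 × 8370) = 5.930 m³/d.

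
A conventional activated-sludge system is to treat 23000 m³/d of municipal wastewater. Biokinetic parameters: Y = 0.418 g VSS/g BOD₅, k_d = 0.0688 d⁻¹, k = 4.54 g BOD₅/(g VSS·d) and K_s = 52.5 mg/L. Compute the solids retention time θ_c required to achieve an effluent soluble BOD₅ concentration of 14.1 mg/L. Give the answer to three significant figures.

From 1/θ_c = Y·k·S/(K_s + S) − k_d: Y·k·S/(K_s+S) = 0.418 × 4.54 × 14.1 / (52.5 + 14.1) = 0.4018 d⁻¹.
Then 1/θ_c = μ − k_d = 0.4018 − 0.0688 = 0.3330 d⁻¹, giving θ_c = 3.003 d.

θ_c ≈ 3.00 d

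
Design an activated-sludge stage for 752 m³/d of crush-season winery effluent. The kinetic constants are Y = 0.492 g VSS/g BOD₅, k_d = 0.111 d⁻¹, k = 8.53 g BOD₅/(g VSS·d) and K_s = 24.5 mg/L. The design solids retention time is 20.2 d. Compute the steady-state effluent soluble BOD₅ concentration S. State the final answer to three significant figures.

S ≈ 0.974 mg/L

For a completely mixed reactor with recycle the Lawrence–McCarty relation gives S = K_s·(1 + k_d·θ_c) / [θ_c·(Y·k − k_d) − 1] = 24.5 × (1 + 0.111 × 20.2) / [20.2 × (0.492 × 8.53 − 0.111) − 1] = 79.43 / 81.53 = 0.9743 mg/L.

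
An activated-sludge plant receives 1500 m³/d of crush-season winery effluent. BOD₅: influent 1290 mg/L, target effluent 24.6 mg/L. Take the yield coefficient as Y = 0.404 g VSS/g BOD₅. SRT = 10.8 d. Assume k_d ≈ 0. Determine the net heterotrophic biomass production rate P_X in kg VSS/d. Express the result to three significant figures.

P_X ≈ 767 kg VSS/d

Since k_d ≈ 0, Y_obs = Y = 0.404 g VSS/g BOD₅.
Q·(S₀ − S) = 1500 × (1290 − 24.6) × 10⁻³ = 1898 kg/d removed.
Biomass produced: P_X = Y_obs·Q·ΔS = 0.4040 × 1898 ≈ 766.8 kg VSS/d.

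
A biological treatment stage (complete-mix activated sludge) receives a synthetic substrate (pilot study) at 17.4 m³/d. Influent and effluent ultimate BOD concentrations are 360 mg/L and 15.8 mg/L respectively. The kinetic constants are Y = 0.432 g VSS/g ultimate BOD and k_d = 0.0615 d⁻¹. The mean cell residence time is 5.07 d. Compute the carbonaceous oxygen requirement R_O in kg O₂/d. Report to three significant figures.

R_O ≈ 3.19 kg O₂/d

Observed yield with endogenous decay: Y_obs = Y / (1 + k_d·θ_c) = 0.432 / (1 + 0.0615 × 5.07) = 0.432 / 1.312 = 0.3293 g VSS/g ultimate BOD.
Substrate removed = Q·(S₀ − S) = 17.4 m³/d × (360 − 15.8) g/m³ = 5.99×10^3 g/d = 5.989 kg/d.
Net sludge production P_X = 0.3293 × 5.989 = 1.972 kg VSS/d.
R_O = Q·ΔS − 1.42 P_X = 5.989 − 2.801 = 3.188 kg O₂/d.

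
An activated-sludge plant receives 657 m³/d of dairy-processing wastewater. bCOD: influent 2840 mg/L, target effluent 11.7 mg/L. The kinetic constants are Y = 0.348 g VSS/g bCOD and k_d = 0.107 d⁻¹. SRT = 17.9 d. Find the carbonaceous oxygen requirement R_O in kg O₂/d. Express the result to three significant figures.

Y_obs = Y / (1 + k_d θ_c) = 0.348 / (1 + 0.107 × 17.9) = 0.348 / 2.915 = 0.1194.
Mass of bCOD removed per day: Q(S₀ − S) = 657 × 2828 g/m³ = 1858 kg/d.
Net sludge production P_X = 0.1194 × 1858 = 221.8 kg VSS/d.
R_O = Q·(S₀ − S) − 1.42·P_X = 1858 − 1.42 × 221.8 = 1543 kg O₂/d.

R_O ≈ 1540 kg O₂/d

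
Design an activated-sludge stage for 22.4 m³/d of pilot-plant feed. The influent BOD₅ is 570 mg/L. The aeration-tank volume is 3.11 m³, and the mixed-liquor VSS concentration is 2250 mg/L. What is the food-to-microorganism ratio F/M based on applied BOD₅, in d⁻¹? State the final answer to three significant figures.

Food-to-microorganism ratio F/M = Q S₀ / (V X) = 22.4 × 570 / (3.110 × 2250) = 1.825 d⁻¹.

F/M ≈ 1.82 d⁻¹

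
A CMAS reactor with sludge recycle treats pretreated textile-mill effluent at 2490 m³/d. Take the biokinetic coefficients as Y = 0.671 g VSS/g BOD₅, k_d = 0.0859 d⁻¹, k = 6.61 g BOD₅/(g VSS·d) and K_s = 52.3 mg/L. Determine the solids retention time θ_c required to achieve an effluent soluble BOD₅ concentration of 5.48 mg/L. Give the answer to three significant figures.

At the target effluent, Y k S/(K_s+S) = 0.671×6.61×5.48/57.78 = 0.4207 d⁻¹.
Then 1/θ_c = μ − k_d = 0.4207 − 0.0859 = 0.3348 d⁻¹, giving θ_c = 2.987 d.

θ_c ≈ 2.99 d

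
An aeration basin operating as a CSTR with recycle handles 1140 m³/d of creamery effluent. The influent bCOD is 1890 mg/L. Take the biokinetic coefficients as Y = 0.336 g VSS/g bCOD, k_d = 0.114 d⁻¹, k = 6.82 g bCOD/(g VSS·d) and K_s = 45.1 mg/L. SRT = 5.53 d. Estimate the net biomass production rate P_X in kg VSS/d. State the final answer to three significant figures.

P_X ≈ 442 kg VSS/d

From the Monod/SRT balance for a CMAS, S = K_s·(1+k_d θ_c)/[θ_c·(Y k − k_d) − 1] = 45.1 × (1 + 0.114 × 5.53) / [5.53 × (0.336 × 6.82 − 0.114) − 1] = 73.53 / 11.04 = 6.659 mg/L.
Observed yield with endogenous decay: Y_obs = Y / (1 + k_d·θ_c) = 0.336 / (1 + 0.114 × 5.53) = 0.336 / 1.630 = 0.2061 g VSS/g bCOD.
Substrate removed = Q·(S₀ − S) = 1140 m³/d × (1890 − 6.66) g/m³ = 2.15×10^6 g/d = 2147 kg/d.
So the net sludge growth is P_X = 0.2061 × 2147 = 442.5 kg VSS/d.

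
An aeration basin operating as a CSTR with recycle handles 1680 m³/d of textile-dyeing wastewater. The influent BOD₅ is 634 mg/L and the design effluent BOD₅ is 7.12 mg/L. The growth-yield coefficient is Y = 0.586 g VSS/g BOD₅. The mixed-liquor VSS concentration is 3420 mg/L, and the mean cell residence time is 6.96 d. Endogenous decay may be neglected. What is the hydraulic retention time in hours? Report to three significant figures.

V·X = Y·Q·ΔS·θ_c gives V = 0.586 × 1680 × (634 − 7.12) × 6.96 / 3420 = 1256 m³.
Hydraulic retention time τ = V/Q = 1256 / 1680 = 0.7476 d = 17.94 h.

τ ≈ 17.9 h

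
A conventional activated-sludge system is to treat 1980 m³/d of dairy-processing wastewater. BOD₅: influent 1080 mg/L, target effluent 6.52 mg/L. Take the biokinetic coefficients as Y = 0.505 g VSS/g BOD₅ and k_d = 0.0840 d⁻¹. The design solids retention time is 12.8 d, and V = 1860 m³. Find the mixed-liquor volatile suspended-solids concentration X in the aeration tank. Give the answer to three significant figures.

X = Y·Q·ΔS·θ_c / [V·(1 + k_d θ_c)] = 0.505 × 1980 × (1080 − 6.52) × 12.8 / [1860 × (1 + 0.0840 × 12.8)] = 3559 mg/L.

X ≈ 3560 mg/L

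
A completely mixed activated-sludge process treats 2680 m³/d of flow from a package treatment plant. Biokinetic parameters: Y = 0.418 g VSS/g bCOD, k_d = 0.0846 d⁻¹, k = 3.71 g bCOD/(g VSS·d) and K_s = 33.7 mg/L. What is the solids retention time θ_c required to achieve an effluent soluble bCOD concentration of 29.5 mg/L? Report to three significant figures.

θ_c ≈ 1.56 d

Specific growth rate at S = 29.5 mg/L: μ = YkS/(K_s+S) = 0.418·3.71·29.5/(33.7+29.5) = 0.7239 d⁻¹.
θ_c = 1/(μ − k_d) = 1/(0.7239 − 0.0846) = 1/0.6393 = 1.564 d.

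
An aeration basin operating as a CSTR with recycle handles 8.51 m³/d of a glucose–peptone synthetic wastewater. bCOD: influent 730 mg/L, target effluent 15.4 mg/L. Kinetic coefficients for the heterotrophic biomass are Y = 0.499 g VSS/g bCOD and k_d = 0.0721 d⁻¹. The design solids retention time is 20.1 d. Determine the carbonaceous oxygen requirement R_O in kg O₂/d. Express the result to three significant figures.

R_O ≈ 4.32 kg O₂/d

Observed yield with endogenous decay: Y_obs = Y / (1 + k_d·θ_c) = 0.499 / (1 + 0.0721 × 20.1) = 0.499 / 2.449 = 0.2037 g VSS/g bCOD.
Mass of bCOD removed per day: Q(S₀ − S) = 8.51 × 714.6 g/m³ = 6.081 kg/d.
P_X = Y_obs·Q·(S₀ − S) = 0.2037 × 6.081 = 1.239 kg VSS/d.
R_O = Q·ΔS − 1.42 P_X = 6.081 − 1.759 = 4.322 kg O₂/d.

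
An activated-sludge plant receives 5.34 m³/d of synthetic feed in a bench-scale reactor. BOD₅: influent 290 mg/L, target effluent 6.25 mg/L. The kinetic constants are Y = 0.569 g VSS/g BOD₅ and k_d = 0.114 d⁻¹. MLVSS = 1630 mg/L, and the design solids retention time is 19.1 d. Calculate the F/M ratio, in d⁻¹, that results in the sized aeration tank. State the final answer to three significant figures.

F/M ≈ 0.299 d⁻¹

Rearranging the biomass balance for a CMAS with decay, V = Y·Q·ΔS·θ_c / [X·(1+k_d θ_c)] = 0.569 × 5.34 × (290 − 6.25) × 19.1 / [1630 × (1 + 0.114 × 19.1)] = 1.65×10^4 / 5179 = 3.180 m³.
F/M = applied load / biomass = Q·S₀/(V·X) = 5.34 × 290 / (3.180 × 1630) = 0.2988 d⁻¹.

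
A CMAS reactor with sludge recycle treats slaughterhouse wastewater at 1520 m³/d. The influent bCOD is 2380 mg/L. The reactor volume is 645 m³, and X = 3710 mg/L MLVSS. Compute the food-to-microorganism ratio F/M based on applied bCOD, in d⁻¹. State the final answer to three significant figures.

F/M = Q·S₀ / (V·X) = 1520 × 2380 / (645.0 × 3710) = 1.512 g bCOD·(g VSS·d)⁻¹.

F/M ≈ 1.51 d⁻¹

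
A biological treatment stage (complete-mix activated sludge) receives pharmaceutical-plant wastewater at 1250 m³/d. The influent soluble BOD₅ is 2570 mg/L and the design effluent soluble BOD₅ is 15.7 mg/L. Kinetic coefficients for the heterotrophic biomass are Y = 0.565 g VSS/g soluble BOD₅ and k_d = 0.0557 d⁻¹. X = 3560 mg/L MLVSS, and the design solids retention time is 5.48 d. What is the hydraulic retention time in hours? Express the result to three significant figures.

τ ≈ 40.8 h

Rearranging the biomass balance for a CMAS with decay, V = Y·Q·ΔS·θ_c / [X·(1+k_d θ_c)] = 0.565 × 1250 × (2570 − 15.7) × 5.48 / [3560 × (1 + 0.0557 × 5.48)] = 9.89×10^6 / 4647 = 2128 m³.
τ = V/Q = 2128/1250 = 1.702 d, or 40.85 h.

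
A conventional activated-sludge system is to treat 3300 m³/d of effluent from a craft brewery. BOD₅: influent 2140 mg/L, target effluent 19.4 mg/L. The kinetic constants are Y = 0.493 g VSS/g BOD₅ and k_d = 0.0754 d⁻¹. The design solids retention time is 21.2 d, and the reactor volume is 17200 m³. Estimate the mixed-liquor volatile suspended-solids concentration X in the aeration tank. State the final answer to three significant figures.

X ≈ 1640 mg/L

X = Y·Q·ΔS·θ_c / [V·(1 + k_d θ_c)] = 0.493 × 3300 × (2140 − 19.4) × 21.2 / [17200 × (1 + 0.0754 × 21.2)] = 1636 mg/L.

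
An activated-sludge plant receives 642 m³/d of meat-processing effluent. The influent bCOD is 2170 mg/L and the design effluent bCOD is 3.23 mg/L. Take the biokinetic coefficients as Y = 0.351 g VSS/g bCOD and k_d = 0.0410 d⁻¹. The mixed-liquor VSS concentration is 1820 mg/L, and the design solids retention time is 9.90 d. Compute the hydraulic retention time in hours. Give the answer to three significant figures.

From the SRT design equation V = Y Q (S₀−S) θ_c / [X (1 + k_d θ_c)] = 0.351 × 642 × (2170 − 3.23) × 9.90 / [1820 × (1 + 0.0410 × 9.90)] = 4.83×10^6 / 2559 = 1889 m³.
τ = V/Q = 1889/642 = 2.943 d, or 70.62 h.

τ ≈ 70.6 h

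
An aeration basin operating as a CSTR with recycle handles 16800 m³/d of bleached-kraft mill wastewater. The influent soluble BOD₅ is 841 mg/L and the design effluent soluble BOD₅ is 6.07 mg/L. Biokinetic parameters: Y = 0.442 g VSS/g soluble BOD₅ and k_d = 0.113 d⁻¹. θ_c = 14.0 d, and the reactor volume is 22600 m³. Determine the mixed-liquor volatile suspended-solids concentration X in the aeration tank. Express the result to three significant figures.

X ≈ 1490 mg/L

From V·X·(1 + k_d·θ_c) = Y·Q·(S₀ − S)·θ_c: X = 0.442 × 16800 × (841 − 6.07) × 14.0 / [22600 × (1 + 0.113 × 14.0)] = 1487 mg/L.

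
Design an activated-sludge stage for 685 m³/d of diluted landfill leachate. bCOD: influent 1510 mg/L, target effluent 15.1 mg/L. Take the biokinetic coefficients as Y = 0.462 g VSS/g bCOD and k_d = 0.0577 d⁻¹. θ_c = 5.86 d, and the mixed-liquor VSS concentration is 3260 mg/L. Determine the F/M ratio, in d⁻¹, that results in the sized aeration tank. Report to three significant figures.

F/M ≈ 0.499 d⁻¹

Rearranging the biomass balance for a CMAS with decay, V = Y·Q·ΔS·θ_c / [X·(1+k_d θ_c)] = 0.462 × 685 × (1510 − 15.1) × 5.86 / [3260 × (1 + 0.0577 × 5.86)] = 2.77×10^6 / 4362 = 635.5 m³.
F/M = applied load / biomass = Q·S₀/(V·X) = 685 × 1510 / (635.5 × 3260) = 0.4993 d⁻¹.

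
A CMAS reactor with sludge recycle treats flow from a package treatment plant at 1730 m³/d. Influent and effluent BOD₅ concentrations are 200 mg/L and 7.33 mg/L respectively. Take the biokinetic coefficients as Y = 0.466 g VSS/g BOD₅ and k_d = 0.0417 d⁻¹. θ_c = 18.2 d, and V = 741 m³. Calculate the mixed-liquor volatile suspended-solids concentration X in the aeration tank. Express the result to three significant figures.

X = Y·Q·ΔS·θ_c / [V·(1 + k_d θ_c)] = 0.466 × 1730 × (200 − 7.33) × 18.2 / [741 × (1 + 0.0417 × 18.2)] = 2169 mg/L.

X ≈ 2170 mg/L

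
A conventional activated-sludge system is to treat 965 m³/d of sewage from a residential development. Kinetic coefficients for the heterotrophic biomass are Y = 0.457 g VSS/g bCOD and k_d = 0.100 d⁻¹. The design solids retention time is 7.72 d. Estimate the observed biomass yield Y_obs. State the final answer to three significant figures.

The observed yield is Y_obs = Y/(1 + k_d·θ_c) = 0.457 / (1 + 0.100 × 7.72) = 0.457 / 1.772 = 0.2579 g VSS per g bCOD removed.

Y_obs ≈ 0.258 g VSS/g bCOD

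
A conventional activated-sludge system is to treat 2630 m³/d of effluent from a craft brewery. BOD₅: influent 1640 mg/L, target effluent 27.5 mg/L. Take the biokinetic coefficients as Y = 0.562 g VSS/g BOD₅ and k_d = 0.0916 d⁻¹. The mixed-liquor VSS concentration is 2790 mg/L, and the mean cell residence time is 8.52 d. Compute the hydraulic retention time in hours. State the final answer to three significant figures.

Steady-state biomass mass balance: V·X·(1 + k_d·θ_c) = Y·Q·(S₀ − S)·θ_c, so V = 0.562 × 2630 × (1640 − 27.5) × 8.52 / [2790 × (1 + 0.0916 × 8.52)] = 2.03×10^7 / 4967 = 4088 m³.
HRT = V/Q = 4088 m³ / 2630 m³·d⁻¹ = 1.554 d × 24 = 37.30 h.

τ ≈ 37.3 h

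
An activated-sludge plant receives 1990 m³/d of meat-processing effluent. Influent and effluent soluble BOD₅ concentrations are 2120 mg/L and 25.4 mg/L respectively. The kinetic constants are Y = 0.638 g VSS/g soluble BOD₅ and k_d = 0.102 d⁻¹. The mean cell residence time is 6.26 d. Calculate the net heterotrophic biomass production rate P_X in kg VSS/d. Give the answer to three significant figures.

Y_obs = Y / (1 + k_d θ_c) = 0.638 / (1 + 0.102 × 6.26) = 0.638 / 1.639 = 0.3894.
Mass of soluble BOD₅ removed per day: Q(S₀ − S) = 1990 × 2095 g/m³ = 4168 kg/d.
P_X = Y_obs · Q(S₀ − S) = 0.3894 × 4168 = 1623 kg VSS/d.

P_X ≈ 1620 kg VSS/d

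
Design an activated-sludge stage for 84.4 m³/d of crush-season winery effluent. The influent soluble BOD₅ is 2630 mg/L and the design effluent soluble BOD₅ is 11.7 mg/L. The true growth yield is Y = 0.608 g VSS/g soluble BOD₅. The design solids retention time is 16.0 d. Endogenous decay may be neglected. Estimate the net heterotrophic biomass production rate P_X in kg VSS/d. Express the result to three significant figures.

With endogenous decay neglected, the observed yield equals the true yield: Y_obs = Y = 0.608 g VSS/g soluble BOD₅.
Q·(S₀ − S) = 84.4 × (2630 − 11.7) × 10⁻³ = 221.0 kg/d removed.
So the net sludge growth is P_X = 0.6080 × 221.0 = 134.4 kg VSS/d.

P_X ≈ 134 kg VSS/d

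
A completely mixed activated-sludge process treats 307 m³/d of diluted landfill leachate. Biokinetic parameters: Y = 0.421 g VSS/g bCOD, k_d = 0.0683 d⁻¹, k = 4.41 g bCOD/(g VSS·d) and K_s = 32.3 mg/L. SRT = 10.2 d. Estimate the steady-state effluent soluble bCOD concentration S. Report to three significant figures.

S ≈ 3.18 mg/L

For a completely mixed reactor with recycle the Lawrence–McCarty relation gives S = K_s·(1 + k_d·θ_c) / [θ_c·(Y·k − k_d) − 1] = 32.3 × (1 + 0.0683 × 10.2) / [10.2 × (0.421 × 4.41 − 0.0683) − 1] = 54.80 / 17.24 = 3.179 mg/L.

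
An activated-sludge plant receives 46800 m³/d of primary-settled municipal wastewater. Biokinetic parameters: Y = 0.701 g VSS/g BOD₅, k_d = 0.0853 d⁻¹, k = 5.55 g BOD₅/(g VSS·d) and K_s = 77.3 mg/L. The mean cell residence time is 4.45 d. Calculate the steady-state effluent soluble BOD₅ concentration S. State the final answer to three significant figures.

Effluent substrate depends only on kinetics and SRT: S = K_s(1 + k_d θ_c) / [θ_c(Yk − k_d) − 1] = 77.3 × (1 + 0.0853 × 4.45) / [4.45 × (0.701 × 5.55 − 0.0853) − 1] = 106.6 / 15.93 = 6.693 mg/L.

S ≈ 6.69 mg/L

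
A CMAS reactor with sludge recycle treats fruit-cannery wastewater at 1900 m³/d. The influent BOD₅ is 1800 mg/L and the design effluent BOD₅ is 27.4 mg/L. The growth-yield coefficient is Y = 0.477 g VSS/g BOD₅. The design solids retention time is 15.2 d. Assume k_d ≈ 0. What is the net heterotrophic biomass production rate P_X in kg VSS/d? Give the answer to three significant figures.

P_X ≈ 1610 kg VSS/d

No decay correction is needed, so Y_obs = Y = 0.477.
Substrate removed = Q·(S₀ − S) = 1900 m³/d × (1800 − 27.4) g/m³ = 3.37×10^6 g/d = 3368 kg/d.
So the net sludge growth is P_X = 0.4770 × 3368 = 1607 kg VSS/d.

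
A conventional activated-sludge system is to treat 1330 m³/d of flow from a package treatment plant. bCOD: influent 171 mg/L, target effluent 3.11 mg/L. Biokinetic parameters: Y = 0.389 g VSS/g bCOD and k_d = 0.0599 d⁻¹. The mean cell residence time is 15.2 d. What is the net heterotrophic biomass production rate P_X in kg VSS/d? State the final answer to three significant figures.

The observed yield is Y_obs = Y/(1 + k_d·θ_c) = 0.389 / (1 + 0.0599 × 15.2) = 0.389 / 1.910 = 0.2036 g VSS per g bCOD removed.
Mass of bCOD removed per day: Q(S₀ − S) = 1330 × 167.9 g/m³ = 223.3 kg/d.
Biomass produced: P_X = Y_obs·Q·ΔS = 0.2036 × 223.3 ≈ 45.47 kg VSS/d.

P_X ≈ 45.5 kg VSS/d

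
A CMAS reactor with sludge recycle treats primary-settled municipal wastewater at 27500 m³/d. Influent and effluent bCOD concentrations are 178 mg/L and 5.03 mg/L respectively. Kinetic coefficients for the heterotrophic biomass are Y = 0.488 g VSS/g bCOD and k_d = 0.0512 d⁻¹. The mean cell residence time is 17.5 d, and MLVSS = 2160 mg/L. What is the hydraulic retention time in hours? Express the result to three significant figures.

Steady-state biomass mass balance: V·X·(1 + k_d·θ_c) = Y·Q·(S₀ − S)·θ_c, so V = 0.488 × 27500 × (178 − 5.03) × 17.5 / [2160 × (1 + 0.0512 × 17.5)] = 4.06×10^7 / 4095 = 9919 m³.
τ = V/Q = 9919/27500 = 0.3607 d, or 8.657 h.

τ ≈ 8.66 h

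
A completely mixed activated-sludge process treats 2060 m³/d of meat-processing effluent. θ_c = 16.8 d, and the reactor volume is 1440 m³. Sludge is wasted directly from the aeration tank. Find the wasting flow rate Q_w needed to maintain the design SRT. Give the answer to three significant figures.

For wasting at MLVSS concentration, Q_w = V/θ_c = 1440/16.8 = 85.71 m³/d.

Q_w ≈ 85.7 m³/d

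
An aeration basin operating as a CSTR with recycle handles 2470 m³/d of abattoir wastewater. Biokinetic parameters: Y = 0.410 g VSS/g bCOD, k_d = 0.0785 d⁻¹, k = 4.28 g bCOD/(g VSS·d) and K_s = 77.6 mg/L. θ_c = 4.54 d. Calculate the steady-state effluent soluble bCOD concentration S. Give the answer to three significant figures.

S ≈ 15.9 mg/L

For a completely mixed reactor with recycle the Lawrence–McCarty relation gives S = K_s·(1 + k_d·θ_c) / [θ_c·(Y·k − k_d) − 1] = 77.6 × (1 + 0.0785 × 4.54) / [4.54 × (0.410 × 4.28 − 0.0785) − 1] = 105.3 / 6.610 = 15.92 mg/L.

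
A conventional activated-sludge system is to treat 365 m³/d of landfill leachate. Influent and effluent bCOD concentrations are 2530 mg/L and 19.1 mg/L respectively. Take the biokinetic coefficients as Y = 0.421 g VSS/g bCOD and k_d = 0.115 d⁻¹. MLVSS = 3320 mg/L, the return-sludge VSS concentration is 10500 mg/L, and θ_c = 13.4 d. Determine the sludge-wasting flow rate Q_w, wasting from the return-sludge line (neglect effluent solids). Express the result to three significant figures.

Q_w ≈ 14.5 m³/d

From the SRT design equation V = Y Q (S₀−S) θ_c / [X (1 + k_d θ_c)] = 0.421 × 365 × (2530 − 19.1) × 13.4 / [3320 × (1 + 0.115 × 13.4)] = 5.17×10^6 / 8436 = 612.9 m³.
Q_w = (V·X)/(θ_c X_r) = 612.9 × 3320 / (13.4 × 10500) = 14.46 m³/d.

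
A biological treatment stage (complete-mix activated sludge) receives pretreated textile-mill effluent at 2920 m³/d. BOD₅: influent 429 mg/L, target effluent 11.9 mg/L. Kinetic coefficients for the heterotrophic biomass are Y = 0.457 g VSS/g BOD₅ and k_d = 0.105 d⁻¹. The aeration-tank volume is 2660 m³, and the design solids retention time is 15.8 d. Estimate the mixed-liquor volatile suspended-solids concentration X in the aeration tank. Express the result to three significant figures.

X = Y·Q·ΔS·θ_c / [V·(1 + k_d θ_c)] = 0.457 × 2920 × (429 − 11.9) × 15.8 / [2660 × (1 + 0.105 × 15.8)] = 1243 mg/L.

X ≈ 1240 mg/L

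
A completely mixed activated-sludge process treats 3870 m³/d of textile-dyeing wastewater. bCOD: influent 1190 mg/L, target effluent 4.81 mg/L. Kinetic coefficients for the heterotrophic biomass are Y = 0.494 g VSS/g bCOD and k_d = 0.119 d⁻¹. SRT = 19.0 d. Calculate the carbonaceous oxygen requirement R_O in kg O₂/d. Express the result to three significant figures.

The observed yield is Y_obs = Y/(1 + k_d·θ_c) = 0.494 / (1 + 0.119 × 19.0) = 0.494 / 3.261 = 0.1515 g VSS per g bCOD removed.
Mass of bCOD removed per day: Q(S₀ − S) = 3870 × 1185 g/m³ = 4587 kg/d.
P_X = Y_obs·Q·(S₀ − S) = 0.1515 × 4587 = 694.8 kg VSS/d.
R_O = Q·(S₀ − S) − 1.42·P_X = 4587 − 1.42 × 694.8 = 3600 kg O₂/d.

R_O ≈ 3600 kg O₂/d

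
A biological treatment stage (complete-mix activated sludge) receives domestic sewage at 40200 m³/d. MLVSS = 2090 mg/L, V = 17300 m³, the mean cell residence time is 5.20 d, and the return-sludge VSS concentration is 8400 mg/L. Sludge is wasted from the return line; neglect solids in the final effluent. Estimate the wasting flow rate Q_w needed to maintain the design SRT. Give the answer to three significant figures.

Q_w ≈ 828 m³/d

Q_w = (V·X)/(θ_c X_r) = 17300 × 2090 / (5.20 × 8400) = 827.8 m³/d.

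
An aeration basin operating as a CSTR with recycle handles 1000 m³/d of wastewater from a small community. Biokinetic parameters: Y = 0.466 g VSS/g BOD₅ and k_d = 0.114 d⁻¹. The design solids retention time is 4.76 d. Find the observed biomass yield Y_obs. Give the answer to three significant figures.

Y_obs = Y / (1 + k_d θ_c) = 0.466 / (1 + 0.114 × 4.76) = 0.466 / 1.543 = 0.3021.

Y_obs ≈ 0.302 g VSS/g BOD₅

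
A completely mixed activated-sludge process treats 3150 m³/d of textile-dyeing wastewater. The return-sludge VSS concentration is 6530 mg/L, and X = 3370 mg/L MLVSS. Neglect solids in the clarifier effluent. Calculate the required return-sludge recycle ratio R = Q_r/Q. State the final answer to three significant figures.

R ≈ 1.07

R = Q_r/Q = X/(X_r − X) = 3370 / (6530 − 3370) = 1.066.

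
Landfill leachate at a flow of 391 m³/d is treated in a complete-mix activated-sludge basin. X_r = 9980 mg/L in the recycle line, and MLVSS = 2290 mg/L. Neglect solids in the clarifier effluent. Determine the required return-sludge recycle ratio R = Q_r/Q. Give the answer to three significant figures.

R = Q_r/Q = X/(X_r − X) = 2290 / (9980 − 2290) = 0.2978.

R ≈ 0.298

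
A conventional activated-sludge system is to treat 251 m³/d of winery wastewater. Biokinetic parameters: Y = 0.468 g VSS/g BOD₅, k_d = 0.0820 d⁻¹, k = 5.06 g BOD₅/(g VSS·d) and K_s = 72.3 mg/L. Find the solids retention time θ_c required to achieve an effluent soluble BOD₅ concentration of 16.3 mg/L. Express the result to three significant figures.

θ_c ≈ 2.83 d

Specific growth rate at S = 16.3 mg/L: μ = YkS/(K_s+S) = 0.468·5.06·16.3/(72.3+16.3) = 0.4357 d⁻¹.
Then 1/θ_c = μ − k_d = 0.4357 − 0.0820 = 0.3537 d⁻¹, giving θ_c = 2.828 d.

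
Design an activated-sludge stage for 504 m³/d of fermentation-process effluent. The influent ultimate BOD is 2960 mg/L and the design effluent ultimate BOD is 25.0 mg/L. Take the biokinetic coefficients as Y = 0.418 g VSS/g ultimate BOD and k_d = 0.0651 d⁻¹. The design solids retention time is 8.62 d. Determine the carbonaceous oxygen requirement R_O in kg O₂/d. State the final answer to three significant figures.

The observed yield is Y_obs = Y/(1 + k_d·θ_c) = 0.418 / (1 + 0.0651 × 8.62) = 0.418 / 1.561 = 0.2677 g VSS per g ultimate BOD removed.
Substrate removed = Q·(S₀ − S) = 504 m³/d × (2960 − 25.0) g/m³ = 1.48×10^6 g/d = 1479 kg/d.
Biomass synthesised: P_X = Y_obs × 1479 = 396.1 kg VSS/d.
R_O = Q·ΔS − 1.42 P_X = 1479 − 562.4 = 916.8 kg O₂/d.

R_O ≈ 917 kg O₂/d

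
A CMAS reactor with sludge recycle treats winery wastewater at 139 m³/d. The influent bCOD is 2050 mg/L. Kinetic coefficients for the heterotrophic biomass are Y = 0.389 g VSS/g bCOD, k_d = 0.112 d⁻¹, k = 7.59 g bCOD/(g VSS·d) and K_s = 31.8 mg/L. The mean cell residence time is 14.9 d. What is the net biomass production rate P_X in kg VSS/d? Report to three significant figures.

For a completely mixed reactor with recycle the Lawrence–McCarty relation gives S = K_s·(1 + k_d·θ_c) / [θ_c·(Y·k − k_d) − 1] = 31.8 × (1 + 0.112 × 14.9) / [14.9 × (0.389 × 7.59 − 0.112) − 1] = 84.87 / 41.32 = 2.054 mg/L.
Y_obs = Y / (1 + k_d θ_c) = 0.389 / (1 + 0.112 × 14.9) = 0.389 / 2.669 = 0.1458.
Substrate removed = Q·(S₀ − S) = 139 m³/d × (2050 − 2.05) g/m³ = 2.85×10^5 g/d = 284.7 kg/d.
Net biomass production P_X = Y_obs × Q·(S₀ − S) = 0.1458 × 284.7 = 41.49 kg VSS/d.

P_X ≈ 41.5 kg VSS/d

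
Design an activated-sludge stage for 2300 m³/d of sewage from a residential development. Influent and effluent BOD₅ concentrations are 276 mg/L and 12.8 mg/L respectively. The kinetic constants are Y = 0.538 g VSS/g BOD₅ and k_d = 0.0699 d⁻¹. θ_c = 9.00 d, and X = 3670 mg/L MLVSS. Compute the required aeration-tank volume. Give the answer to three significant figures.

V ≈ 490 m³

Rearranging the biomass balance for a CMAS with decay, V = Y·Q·ΔS·θ_c / [X·(1+k_d θ_c)] = 0.538 × 2300 × (276 − 12.8) × 9.00 / [3670 × (1 + 0.0699 × 9.00)] = 2.93×10^6 / 5979 = 490.3 m³.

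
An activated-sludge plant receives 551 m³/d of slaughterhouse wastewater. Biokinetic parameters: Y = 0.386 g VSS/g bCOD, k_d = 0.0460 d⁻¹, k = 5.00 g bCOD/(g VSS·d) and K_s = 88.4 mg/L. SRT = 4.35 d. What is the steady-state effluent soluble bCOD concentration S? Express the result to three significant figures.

S ≈ 14.7 mg/L

From the Monod/SRT balance for a CMAS, S = K_s·(1+k_d θ_c)/[θ_c·(Y k − k_d) − 1] = 88.4 × (1 + 0.0460 × 4.35) / [4.35 × (0.386 × 5.00 − 0.0460) − 1] = 106.1 / 7.195 = 14.74 mg/L.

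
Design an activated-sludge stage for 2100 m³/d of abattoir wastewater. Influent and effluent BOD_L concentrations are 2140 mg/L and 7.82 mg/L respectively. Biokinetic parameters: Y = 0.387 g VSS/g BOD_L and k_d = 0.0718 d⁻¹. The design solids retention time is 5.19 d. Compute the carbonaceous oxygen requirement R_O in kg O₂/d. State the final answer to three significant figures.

Y_obs = Y / (1 + k_d θ_c) = 0.387 / (1 + 0.0718 × 5.19) = 0.387 / 1.373 = 0.2819.
Substrate removed = Q·(S₀ − S) = 2100 m³/d × (2140 − 7.82) g/m³ = 4.48×10^6 g/d = 4478 kg/d.
Net sludge production P_X = 0.2819 × 4478 = 1262 kg VSS/d.
Carbonaceous O₂ demand = substrate oxidised − cell-mass equivalent = 4478 − 1.42 × 1262 = 2685 kg O₂/d.

R_O ≈ 2680 kg O₂/d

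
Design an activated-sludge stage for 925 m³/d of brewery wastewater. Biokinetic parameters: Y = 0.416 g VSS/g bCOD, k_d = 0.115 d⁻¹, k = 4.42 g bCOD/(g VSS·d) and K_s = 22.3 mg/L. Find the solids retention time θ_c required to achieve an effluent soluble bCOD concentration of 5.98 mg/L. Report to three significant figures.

At the target effluent, Y k S/(K_s+S) = 0.416×4.42×5.98/28.28 = 0.3888 d⁻¹.
1/θ_c = 0.3888 − 0.115 = 0.2738 d⁻¹, so θ_c = 3.652 d.

θ_c ≈ 3.65 d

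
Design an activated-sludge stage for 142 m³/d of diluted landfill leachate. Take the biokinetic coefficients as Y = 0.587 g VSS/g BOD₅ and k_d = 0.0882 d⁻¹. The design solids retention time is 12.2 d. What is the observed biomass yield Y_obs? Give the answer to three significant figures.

The observed yield is Y_obs = Y/(1 + k_d·θ_c) = 0.587 / (1 + 0.0882 × 12.2) = 0.587 / 2.076 = 0.2827 g VSS per g BOD₅ removed.

Y_obs ≈ 0.283 g VSS/g BOD₅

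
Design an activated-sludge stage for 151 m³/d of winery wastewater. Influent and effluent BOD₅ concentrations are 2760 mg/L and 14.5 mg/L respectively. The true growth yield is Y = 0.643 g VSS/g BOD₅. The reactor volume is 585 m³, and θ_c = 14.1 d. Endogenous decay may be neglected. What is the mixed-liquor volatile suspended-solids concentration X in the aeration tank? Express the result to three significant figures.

From V·X = Y·Q·(S₀ − S)·θ_c (decay neglected): X = 0.643 × 151 × (2760 − 14.5) × 14.1 / 585 = 6425 mg/L.

X ≈ 6420 mg/L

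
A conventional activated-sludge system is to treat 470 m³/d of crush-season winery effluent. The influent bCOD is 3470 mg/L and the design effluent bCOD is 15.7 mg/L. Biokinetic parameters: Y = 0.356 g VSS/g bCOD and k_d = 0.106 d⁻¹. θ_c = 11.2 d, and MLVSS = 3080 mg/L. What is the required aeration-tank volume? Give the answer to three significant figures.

V ≈ 961 m³

Rearranging the biomass balance for a CMAS with decay, V = Y·Q·ΔS·θ_c / [X·(1+k_d θ_c)] = 0.356 × 470 × (3470 − 15.7) × 11.2 / [3080 × (1 + 0.106 × 11.2)] = 6.47×10^6 / 6737 = 960.9 m³.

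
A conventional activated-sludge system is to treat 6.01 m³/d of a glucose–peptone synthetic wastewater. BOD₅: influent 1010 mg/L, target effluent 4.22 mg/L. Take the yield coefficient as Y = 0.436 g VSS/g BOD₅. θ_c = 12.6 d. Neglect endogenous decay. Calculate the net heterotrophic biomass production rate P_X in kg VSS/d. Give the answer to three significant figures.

Since k_d ≈ 0, Y_obs = Y = 0.436 g VSS/g BOD₅.
Substrate removed = Q·(S₀ − S) = 6.01 m³/d × (1010 − 4.22) g/m³ = 6.04×10^3 g/d = 6.045 kg/d.
So the net sludge growth is P_X = 0.4360 × 6.045 = 2.636 kg VSS/d.

P_X ≈ 2.64 kg VSS/d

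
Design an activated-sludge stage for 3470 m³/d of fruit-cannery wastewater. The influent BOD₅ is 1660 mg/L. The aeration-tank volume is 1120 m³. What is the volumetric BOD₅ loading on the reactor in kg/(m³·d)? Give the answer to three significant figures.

L_v ≈ 5.14 kg BOD₅/(m³·d)

L_v = Q S₀ / V = 3470 × 1660 × 10⁻³ / 1120 = 5.143 kg/(m³·d).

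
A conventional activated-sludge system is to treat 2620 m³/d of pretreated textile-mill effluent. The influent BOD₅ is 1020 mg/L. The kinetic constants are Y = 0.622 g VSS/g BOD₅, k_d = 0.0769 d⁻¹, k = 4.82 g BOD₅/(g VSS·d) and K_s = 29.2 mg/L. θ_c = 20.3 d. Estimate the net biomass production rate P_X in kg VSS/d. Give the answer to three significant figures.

Effluent substrate depends only on kinetics and SRT: S = K_s(1 + k_d θ_c) / [θ_c(Yk − k_d) − 1] = 29.2 × (1 + 0.0769 × 20.3) / [20.3 × (0.622 × 4.82 − 0.0769) − 1] = 74.78 / 58.30 = 1.283 mg/L.
The observed yield is Y_obs = Y/(1 + k_d·θ_c) = 0.622 / (1 + 0.0769 × 20.3) = 0.622 / 2.561 = 0.2429 g VSS per g BOD₅ removed.
Substrate removed = Q·(S₀ − S) = 2620 m³/d × (1020 − 1.28) g/m³ = 2.67×10^6 g/d = 2669 kg/d.
Net biomass production P_X = Y_obs × Q·(S₀ − S) = 0.2429 × 2669 = 648.2 kg VSS/d.

P_X ≈ 648 kg VSS/d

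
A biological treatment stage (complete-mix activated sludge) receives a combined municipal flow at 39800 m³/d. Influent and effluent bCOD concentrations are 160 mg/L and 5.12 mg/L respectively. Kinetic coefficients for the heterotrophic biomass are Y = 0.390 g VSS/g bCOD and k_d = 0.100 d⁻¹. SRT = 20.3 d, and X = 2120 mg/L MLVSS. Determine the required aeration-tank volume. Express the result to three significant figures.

V ≈ 7600 m³

From the SRT design equation V = Y Q (S₀−S) θ_c / [X (1 + k_d θ_c)] = 0.390 × 39800 × (160 − 5.12) × 20.3 / [2120 × (1 + 0.100 × 20.3)] = 4.88×10^7 / 6424 = 7597 m³.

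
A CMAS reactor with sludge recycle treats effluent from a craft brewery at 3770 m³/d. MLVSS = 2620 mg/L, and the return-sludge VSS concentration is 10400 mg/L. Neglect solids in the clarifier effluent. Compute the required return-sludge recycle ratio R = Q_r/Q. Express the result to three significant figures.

Solids balance on the clarifier gives (1+R)X = R·X_r, so R = X/(X_r − X) = 2620 / (10400 − 2620) = 0.3368.

R ≈ 0.337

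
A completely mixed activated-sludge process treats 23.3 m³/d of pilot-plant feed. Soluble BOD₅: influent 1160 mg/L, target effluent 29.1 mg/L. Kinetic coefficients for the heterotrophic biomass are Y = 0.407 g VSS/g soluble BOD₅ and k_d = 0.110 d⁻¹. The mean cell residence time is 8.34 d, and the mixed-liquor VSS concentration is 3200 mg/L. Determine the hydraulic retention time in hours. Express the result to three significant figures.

From the SRT design equation V = Y Q (S₀−S) θ_c / [X (1 + k_d θ_c)] = 0.407 × 23.3 × (1160 − 29.1) × 8.34 / [3200 × (1 + 0.110 × 8.34)] = 8.94×10^4 / 6136 = 14.58 m³.
τ = V/Q = 14.58/23.3 = 0.6256 d, or 15.02 h.

τ ≈ 15.0 h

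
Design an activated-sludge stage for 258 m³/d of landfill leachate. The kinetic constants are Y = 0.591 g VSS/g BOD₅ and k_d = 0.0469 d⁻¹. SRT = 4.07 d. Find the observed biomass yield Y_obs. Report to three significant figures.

The observed yield is Y_obs = Y/(1 + k_d·θ_c) = 0.591 / (1 + 0.0469 × 4.07) = 0.591 / 1.191 = 0.4963 g VSS per g BOD₅ removed.

Y_obs ≈ 0.496 g VSS/g BOD₅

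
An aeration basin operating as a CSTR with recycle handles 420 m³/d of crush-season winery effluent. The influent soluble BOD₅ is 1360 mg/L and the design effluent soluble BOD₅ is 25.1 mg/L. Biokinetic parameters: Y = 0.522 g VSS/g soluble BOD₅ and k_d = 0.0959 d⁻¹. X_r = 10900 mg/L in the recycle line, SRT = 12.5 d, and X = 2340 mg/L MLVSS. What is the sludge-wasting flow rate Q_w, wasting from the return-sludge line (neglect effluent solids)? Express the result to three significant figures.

Rearranging the biomass balance for a CMAS with decay, V = Y·Q·ΔS·θ_c / [X·(1+k_d θ_c)] = 0.522 × 420 × (1360 − 25.1) × 12.5 / [2340 × (1 + 0.0959 × 12.5)] = 3.66×10^6 / 5145 = 711.0 m³.
Q_w = (V·X)/(θ_c X_r) = 711.0 × 2340 / (12.5 × 10900) = 12.21 m³/d.

Q_w ≈ 12.2 m³/d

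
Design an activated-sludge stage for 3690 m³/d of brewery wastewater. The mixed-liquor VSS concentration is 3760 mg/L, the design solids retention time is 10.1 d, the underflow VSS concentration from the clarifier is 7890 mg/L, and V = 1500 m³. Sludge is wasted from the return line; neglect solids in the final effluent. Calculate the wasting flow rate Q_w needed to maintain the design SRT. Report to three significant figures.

Q_w ≈ 70.8 m³/d

Wasting from the return line (neglecting effluent solids): Q_w = V·X / (θ_c·X_r) = 1500 × 3760 / (10.1 × 7890) = 70.78 m³/d.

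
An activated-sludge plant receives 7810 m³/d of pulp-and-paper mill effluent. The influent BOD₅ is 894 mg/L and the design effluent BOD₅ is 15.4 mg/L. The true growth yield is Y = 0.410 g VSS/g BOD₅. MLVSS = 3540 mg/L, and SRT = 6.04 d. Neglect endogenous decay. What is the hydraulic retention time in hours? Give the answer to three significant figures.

With k_d = 0 the design equation reduces to V = Y Q (S₀−S) θ_c / X = 0.410 × 7810 × (894 − 15.4) × 6.04 / 3540 = 4800 m³.
Hydraulic retention time τ = V/Q = 4800 / 7810 = 0.6146 d = 14.75 h.

τ ≈ 14.8 h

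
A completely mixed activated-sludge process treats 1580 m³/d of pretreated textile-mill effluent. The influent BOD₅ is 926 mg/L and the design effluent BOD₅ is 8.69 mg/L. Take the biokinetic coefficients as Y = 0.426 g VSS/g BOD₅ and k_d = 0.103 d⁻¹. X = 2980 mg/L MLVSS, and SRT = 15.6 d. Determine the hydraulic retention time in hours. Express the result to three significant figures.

From the SRT design equation V = Y Q (S₀−S) θ_c / [X (1 + k_d θ_c)] = 0.426 × 1580 × (926 − 8.69) × 15.6 / [2980 × (1 + 0.103 × 15.6)] = 9.63×10^6 / 7768 = 1240 m³.
Hydraulic retention time τ = V/Q = 1240 / 1580 = 0.7847 d = 18.83 h.

τ ≈ 18.8 h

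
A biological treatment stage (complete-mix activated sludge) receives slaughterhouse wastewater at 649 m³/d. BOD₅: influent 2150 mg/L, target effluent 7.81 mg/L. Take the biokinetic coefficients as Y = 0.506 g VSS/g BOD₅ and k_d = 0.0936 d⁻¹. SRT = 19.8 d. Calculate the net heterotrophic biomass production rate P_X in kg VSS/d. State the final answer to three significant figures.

P_X ≈ 247 kg VSS/d

The observed yield is Y_obs = Y/(1 + k_d·θ_c) = 0.506 / (1 + 0.0936 × 19.8) = 0.506 / 2.853 = 0.1773 g VSS per g BOD₅ removed.
Mass of BOD₅ removed per day: Q(S₀ − S) = 649 × 2142 g/m³ = 1390 kg/d.
So the net sludge growth is P_X = 0.1773 × 1390 = 246.6 kg VSS/d.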